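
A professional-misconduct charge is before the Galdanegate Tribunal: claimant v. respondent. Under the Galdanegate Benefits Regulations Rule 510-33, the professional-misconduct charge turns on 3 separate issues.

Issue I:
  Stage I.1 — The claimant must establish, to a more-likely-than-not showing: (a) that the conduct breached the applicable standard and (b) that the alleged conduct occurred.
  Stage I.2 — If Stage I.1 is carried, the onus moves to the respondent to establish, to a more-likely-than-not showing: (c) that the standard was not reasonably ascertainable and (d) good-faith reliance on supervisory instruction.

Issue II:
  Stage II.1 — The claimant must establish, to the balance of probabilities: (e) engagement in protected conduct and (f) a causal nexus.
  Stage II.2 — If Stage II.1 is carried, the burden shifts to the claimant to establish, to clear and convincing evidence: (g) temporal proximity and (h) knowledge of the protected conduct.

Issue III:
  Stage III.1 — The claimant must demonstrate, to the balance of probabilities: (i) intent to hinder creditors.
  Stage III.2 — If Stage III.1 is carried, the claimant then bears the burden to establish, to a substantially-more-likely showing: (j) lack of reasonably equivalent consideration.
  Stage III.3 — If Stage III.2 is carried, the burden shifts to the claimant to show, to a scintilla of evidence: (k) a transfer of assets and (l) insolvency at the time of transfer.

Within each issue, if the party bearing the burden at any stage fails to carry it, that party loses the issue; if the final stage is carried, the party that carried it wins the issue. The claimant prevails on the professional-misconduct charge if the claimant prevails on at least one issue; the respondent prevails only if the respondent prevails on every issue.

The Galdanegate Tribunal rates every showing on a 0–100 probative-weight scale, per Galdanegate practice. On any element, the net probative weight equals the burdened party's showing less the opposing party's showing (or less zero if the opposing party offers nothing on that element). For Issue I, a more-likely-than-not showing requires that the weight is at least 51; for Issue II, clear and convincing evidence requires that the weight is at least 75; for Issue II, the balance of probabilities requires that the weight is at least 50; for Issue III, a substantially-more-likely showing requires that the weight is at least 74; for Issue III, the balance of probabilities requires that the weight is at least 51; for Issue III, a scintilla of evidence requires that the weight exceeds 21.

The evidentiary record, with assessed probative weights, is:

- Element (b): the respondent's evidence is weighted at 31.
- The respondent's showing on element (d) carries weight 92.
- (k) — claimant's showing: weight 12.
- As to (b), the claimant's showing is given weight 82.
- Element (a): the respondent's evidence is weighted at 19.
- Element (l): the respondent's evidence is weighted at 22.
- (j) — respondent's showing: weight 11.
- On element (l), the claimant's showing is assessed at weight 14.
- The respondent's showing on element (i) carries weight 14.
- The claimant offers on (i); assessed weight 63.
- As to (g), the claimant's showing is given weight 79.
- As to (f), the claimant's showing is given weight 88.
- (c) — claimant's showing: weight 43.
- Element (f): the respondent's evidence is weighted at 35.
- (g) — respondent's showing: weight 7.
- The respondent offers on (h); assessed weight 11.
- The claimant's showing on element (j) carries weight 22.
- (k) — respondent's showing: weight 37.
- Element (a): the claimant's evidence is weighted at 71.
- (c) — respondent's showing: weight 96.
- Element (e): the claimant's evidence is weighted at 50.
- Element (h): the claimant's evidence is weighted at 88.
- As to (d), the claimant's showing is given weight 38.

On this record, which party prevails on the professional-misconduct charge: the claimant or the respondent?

— Issue I —
Stage I.1 (claimant, a more-likely-than-not showing, weight is at least 51): (a) net 71−19=52 ≥ 51 — meets; (b) net 82−31=51 ≥ 51 — meets.
  The claimant carries Stage I.1; the respondent now bears the burden.
Stage I.2 (respondent, a more-likely-than-not showing, weight is at least 51): (c) net 96−43=53 ≥ 51 — meets; (d) net 92−38=54 ≥ 51 — meets.
  All elements met at the final stage.
With every stage satisfied, the respondent prevails on this issue.
— Issue II —
At Stage II.1 the claimant must meet the balance of probabilities (weight is at least 50): on (e) the weight is 50, ≥ 50, so (e) meets the standard; on (f) the weight is 88 less the opposing 35 gives net 53, which does reach 50, so (f) meets the standard.
  Stage II.1 carried; the burden remains with the claimant.
At Stage II.2 the claimant must meet clear and convincing evidence (weight is at least 75): on (g) the weight is 79 less the opposing 7 gives net 72, < 75, so (g) does not meet the standard; on (h) the weight is 88 less the opposing 11 gives net 77, ≥ 75, so (h) meets the standard.
  Not every element is met, so the claimant fails to carry Stage II.2.
The respondent prevails on this issue.
— Issue III —
Stage III.1 (claimant, the balance of probabilities, weight is at least 51): (i) net 63−14=49 < 51 — fails.
  The claimant does not carry Stage III.1.
The analysis ends at Stage III.1; the respondent prevails on this issue.
Per-issue: Issue I → respondent; Issue II → respondent; Issue III → respondent. The claimant must prevail on at least one issue; overall, the respondent prevails.

respondent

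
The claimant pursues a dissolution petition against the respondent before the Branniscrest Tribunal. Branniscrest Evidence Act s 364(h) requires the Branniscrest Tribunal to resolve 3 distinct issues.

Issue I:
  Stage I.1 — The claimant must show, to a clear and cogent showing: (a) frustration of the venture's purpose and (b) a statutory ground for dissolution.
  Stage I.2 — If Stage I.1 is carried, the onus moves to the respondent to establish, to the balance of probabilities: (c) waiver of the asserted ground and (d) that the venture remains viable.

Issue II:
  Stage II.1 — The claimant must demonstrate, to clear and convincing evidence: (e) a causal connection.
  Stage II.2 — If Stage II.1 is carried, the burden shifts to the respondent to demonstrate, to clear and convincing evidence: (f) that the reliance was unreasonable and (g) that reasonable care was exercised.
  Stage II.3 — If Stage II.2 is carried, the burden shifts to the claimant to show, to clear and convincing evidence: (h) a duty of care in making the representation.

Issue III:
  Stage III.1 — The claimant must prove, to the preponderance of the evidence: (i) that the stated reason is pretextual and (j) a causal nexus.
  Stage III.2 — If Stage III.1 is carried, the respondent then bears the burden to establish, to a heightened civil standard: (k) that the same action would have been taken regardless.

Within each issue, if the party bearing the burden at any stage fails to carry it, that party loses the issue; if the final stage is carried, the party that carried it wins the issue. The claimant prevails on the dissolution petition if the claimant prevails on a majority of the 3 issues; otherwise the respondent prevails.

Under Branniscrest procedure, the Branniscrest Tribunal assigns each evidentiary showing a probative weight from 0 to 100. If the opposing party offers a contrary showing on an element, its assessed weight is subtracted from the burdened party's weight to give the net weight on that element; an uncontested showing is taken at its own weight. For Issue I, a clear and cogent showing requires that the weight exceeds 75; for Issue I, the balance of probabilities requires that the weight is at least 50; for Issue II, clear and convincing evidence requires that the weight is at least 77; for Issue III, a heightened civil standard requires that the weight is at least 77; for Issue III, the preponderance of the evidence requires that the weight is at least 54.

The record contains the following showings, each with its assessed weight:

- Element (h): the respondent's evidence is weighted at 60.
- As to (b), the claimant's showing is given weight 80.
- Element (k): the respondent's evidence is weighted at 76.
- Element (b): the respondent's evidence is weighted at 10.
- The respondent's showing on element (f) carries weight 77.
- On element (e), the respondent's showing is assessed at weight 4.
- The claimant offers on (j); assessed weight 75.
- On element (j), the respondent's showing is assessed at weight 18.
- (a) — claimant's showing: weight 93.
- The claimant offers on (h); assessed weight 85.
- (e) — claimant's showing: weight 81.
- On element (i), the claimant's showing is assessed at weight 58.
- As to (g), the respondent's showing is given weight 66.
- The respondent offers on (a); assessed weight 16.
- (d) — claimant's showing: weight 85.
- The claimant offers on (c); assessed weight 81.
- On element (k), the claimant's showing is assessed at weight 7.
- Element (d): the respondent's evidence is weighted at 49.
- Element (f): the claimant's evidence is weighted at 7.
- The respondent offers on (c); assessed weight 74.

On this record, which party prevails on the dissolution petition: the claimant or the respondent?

claimant

— Issue I —
Stage I.1 — burden on claimant; standard: a clear and cogent showing (weight exceeds 75).
    (a): 93 − 16 = 77 > 75 [met]
    (b): 80 − 10 = 70 ≤ 75 [not met]
  Not every element is met, so the claimant fails to carry Stage I.1.
The analysis ends at Stage I.1; the respondent prevails on this issue.
— Issue II —
At Stage II.1 the claimant must meet clear and convincing evidence (weight is at least 77): on (e) the weight is 81 less the opposing 4 gives net 77, which does reach 77, so (e) meets the standard.
  Stage II.1 is satisfied; the onus moves to the respondent.
At Stage II.2 the respondent must meet clear and convincing evidence (weight is at least 77): on (f) the weight is 77 less the opposing 7 gives net 70, < 77, so (f) does not meet the standard; on (g) the weight is 66, < 77, so (g) does not meet the standard.
  Stage II.2 not carried; the respondent fails its burden.
The claimant prevails on this issue.
— Issue III —
Stage III.1 (claimant, the preponderance of the evidence, weight is at least 54): (i) 58 ≥ 54 — meets; (j) net 75−18=57 ≥ 54 — meets.
  Stage III.1 is satisfied; the onus moves to the respondent.
Stage III.2 (respondent, a heightened civil standard, weight is at least 77): (k) net 76−7=69 < 77 — fails.
  Not every element is met, so the respondent fails to carry Stage III.2.
The claimant prevails on this issue.
Per-issue: Issue I → respondent; Issue II → claimant; Issue III → claimant. The claimant must prevail on a majority of issues; overall, the claimant prevails.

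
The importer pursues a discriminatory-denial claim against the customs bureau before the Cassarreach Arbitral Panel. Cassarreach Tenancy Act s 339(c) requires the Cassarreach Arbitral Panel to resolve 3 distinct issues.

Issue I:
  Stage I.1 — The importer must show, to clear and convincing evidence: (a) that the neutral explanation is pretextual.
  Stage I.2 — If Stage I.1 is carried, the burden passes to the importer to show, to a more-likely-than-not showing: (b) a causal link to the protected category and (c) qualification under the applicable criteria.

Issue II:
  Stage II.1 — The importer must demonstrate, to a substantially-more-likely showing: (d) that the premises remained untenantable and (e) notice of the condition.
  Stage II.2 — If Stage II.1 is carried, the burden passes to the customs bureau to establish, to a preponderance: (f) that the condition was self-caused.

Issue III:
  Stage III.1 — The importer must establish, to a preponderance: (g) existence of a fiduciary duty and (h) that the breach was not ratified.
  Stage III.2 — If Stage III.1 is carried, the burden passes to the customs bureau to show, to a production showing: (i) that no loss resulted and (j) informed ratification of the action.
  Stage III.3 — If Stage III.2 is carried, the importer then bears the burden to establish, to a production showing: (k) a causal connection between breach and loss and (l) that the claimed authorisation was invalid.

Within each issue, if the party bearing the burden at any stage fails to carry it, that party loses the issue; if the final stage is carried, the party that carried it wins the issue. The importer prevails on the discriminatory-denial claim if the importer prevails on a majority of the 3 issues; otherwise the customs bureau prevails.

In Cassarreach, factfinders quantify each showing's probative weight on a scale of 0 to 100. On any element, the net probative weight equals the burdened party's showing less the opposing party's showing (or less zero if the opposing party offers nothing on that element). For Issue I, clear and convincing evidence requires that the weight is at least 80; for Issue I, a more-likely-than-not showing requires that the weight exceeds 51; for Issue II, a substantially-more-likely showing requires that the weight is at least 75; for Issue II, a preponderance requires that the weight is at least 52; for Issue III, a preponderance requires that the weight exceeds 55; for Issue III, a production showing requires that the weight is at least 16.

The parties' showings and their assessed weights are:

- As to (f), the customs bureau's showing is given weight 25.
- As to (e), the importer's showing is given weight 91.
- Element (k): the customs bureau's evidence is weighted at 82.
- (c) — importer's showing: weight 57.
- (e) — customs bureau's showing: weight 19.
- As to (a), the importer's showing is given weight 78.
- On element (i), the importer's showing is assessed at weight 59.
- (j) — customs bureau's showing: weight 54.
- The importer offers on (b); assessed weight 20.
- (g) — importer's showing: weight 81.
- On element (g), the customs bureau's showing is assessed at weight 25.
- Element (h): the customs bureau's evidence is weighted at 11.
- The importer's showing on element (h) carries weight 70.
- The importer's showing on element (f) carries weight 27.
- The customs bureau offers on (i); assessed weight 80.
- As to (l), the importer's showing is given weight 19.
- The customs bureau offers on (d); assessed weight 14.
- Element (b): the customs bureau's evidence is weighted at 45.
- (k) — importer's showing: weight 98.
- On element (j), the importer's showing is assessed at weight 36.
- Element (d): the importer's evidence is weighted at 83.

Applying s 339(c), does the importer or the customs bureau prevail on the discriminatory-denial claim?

customs bureau

— Issue I —
Stage I.1 (importer, clear and convincing evidence, weight is at least 80): (a) 78 < 80 — fails.
  Stage I.1 not carried; the importer fails its burden.
The analysis ends at Stage I.1; the customs bureau prevails on this issue.
— Issue II —
At Stage II.1 the importer must meet a substantially-more-likely showing (weight is at least 75): on (d) the weight is 83 less the opposing 14 gives net 69, which does not reach 75, so (d) does not meet the standard; on (e) the weight is 91 less the opposing 19 gives net 72, < 75, so (e) does not meet the standard.
  Not every element is met, so the importer fails to carry Stage II.1.
So the customs bureau prevails on this issue.
— Issue III —
Stage III.1 (importer, a preponderance, weight exceeds 55): (g) net 81−25=56 > 55 — meets; (h) net 70−11=59 > 55 — meets.
  Stage III.1 is satisfied; the onus moves to the customs bureau.
Stage III.2 (customs bureau, a production showing, weight is at least 16): (i) net 80−59=21 ≥ 16 — meets; (j) net 54−36=18 ≥ 16 — meets.
  All elements met. The burden passes to the importer.
Stage III.3 (importer, a production showing, weight is at least 16): (k) net 98−82=16 ≥ 16 — meets; (l) 19 ≥ 16 — meets.
  The importer carries the last stage.
Every stage carried; the importer prevails on this issue.
Per-issue: Issue I → customs bureau; Issue II → customs bureau; Issue III → importer. The importer must prevail on a majority of issues; overall, the customs bureau prevails.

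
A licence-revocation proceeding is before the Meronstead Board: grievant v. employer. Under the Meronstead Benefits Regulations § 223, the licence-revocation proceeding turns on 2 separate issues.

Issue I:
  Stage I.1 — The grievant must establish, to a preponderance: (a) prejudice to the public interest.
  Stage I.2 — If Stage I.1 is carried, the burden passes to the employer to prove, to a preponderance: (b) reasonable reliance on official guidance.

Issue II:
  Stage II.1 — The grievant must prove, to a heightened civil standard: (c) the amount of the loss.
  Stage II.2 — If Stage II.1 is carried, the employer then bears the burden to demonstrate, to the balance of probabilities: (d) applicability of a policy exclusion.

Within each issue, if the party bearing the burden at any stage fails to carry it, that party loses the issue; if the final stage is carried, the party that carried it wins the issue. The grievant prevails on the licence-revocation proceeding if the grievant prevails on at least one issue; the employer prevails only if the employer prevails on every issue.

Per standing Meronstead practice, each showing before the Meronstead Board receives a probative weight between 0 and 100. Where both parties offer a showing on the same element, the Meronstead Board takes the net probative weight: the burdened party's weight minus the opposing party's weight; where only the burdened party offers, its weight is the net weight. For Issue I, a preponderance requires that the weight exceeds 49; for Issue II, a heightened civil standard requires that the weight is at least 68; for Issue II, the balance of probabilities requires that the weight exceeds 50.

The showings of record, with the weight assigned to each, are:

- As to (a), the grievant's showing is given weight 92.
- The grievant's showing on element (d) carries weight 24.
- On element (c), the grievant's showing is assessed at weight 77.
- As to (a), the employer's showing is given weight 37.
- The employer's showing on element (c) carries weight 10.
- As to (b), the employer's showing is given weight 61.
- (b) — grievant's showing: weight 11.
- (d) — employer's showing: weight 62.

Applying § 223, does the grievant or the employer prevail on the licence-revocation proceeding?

— Issue I —
Stage I.1 (grievant, a preponderance, weight exceeds 49): (a) net 92−37=55 > 49 — meets.
  All elements met. The burden passes to the employer.
Stage I.2 (employer, a preponderance, weight exceeds 49): (b) net 61−11=50 > 49 — meets.
  Stage I.2 carried; the final stage is satisfied.
All stages carried — the employer prevails on this issue.
— Issue II —
Stage II.1 — burden on grievant; standard: a heightened civil standard (weight is at least 68).
    (c): 77 − 10 = 67 < 68 [not met]
  Stage II.1 not carried; the grievant fails its burden.
The employer prevails on this issue.
Per-issue: Issue I → employer; Issue II → employer. The grievant must prevail on at least one issue; overall, the employer prevails.

employer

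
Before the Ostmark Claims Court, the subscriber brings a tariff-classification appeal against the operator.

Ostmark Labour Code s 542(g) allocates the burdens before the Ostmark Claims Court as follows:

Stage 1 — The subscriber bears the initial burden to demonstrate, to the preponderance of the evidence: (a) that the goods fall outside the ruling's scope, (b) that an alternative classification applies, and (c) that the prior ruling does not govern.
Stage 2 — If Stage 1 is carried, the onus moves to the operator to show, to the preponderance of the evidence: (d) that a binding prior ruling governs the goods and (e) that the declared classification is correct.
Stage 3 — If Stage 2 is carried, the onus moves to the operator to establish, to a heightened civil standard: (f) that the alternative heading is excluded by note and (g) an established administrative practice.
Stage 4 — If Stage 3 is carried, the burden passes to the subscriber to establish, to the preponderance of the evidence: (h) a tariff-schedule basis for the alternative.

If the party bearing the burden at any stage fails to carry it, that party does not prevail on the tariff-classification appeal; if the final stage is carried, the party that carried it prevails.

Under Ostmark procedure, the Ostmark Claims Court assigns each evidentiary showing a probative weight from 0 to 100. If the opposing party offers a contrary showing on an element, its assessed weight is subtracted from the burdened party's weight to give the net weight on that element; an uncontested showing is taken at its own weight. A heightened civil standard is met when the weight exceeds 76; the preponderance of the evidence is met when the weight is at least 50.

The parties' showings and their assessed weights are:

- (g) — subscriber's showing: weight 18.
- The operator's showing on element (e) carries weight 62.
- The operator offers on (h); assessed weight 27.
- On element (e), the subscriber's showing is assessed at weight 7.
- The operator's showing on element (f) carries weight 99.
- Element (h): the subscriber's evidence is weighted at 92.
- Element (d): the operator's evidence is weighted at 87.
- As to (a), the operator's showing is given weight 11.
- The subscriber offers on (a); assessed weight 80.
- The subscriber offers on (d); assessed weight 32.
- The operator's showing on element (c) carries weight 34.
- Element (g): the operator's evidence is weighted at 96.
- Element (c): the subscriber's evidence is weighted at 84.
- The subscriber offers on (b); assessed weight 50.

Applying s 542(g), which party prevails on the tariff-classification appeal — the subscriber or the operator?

At Stage 1 the subscriber must meet the preponderance of the evidence (weight is at least 50): on (a) the weight is 80 less the opposing 11 gives net 69, ≥ 50, so (a) meets the standard; on (b) the weight is 50, which does reach 50, so (b) meets the standard; on (c) the weight is 84 less the opposing 34 gives net 50, ≥ 50, so (c) meets the standard.
  Stage 1 carried; the burden shifts to the operator.
At Stage 2 the operator must meet the preponderance of the evidence (weight is at least 50): on (d) the weight is 87 less the opposing 32 gives net 55, which does reach 50, so (d) meets the standard; on (e) the weight is 62 less the opposing 7 gives net 55, ≥ 50, so (e) meets the standard.
  All elements met. The operator retains the burden for Stage 3.
At Stage 3 the operator must meet a heightened civil standard (weight exceeds 76): on (f) the weight is 99, > 76, so (f) meets the standard; on (g) the weight is 96 less the opposing 18 gives net 78, which does exceed 76, so (g) meets the standard.
  The operator carries Stage 3; the subscriber now bears the burden.
At Stage 4 the subscriber must meet the preponderance of the evidence (weight is at least 50): on (h) the weight is 92 less the opposing 27 gives net 65, ≥ 50, so (h) meets the standard.
  All elements met at the final stage.
All stages carried — the subscriber prevails.

subscriber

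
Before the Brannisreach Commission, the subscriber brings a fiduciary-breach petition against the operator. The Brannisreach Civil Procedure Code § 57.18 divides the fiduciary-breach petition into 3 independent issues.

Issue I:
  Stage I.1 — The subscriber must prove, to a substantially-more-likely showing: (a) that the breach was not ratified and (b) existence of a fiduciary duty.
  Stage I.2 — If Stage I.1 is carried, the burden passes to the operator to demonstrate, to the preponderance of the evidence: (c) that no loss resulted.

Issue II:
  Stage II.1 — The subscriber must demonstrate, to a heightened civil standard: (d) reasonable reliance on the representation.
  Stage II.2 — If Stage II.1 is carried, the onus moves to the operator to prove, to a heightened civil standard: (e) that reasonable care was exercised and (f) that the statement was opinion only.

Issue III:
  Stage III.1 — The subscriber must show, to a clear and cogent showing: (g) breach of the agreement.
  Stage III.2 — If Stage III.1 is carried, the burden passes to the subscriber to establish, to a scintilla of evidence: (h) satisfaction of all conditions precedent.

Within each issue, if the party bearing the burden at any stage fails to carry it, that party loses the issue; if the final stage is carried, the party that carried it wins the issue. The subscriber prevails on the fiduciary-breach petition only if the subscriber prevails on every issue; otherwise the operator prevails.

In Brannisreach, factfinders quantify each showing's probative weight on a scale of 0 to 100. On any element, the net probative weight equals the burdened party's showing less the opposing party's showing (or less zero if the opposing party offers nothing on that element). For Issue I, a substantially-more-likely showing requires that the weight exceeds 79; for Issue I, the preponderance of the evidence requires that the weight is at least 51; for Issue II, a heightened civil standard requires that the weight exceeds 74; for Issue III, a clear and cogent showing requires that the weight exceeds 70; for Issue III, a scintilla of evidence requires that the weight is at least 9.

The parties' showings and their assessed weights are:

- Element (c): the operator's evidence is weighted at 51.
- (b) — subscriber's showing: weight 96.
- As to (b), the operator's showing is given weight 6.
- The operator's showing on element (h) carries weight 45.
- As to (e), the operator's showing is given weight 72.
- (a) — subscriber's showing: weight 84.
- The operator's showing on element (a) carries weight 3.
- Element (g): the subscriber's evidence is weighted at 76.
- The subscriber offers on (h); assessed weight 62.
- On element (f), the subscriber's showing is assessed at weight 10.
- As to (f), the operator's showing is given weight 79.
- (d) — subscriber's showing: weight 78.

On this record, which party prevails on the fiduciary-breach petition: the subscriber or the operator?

— Issue I —
Stage I.1 — burden on subscriber; standard: a substantially-more-likely showing (weight exceeds 79).
    (a): 84 − 3 = 81 > 79 [met]
    (b): 96 − 6 = 90 > 79 [met]
  The subscriber carries Stage I.1; the operator now bears the burden.
Stage I.2 — burden on operator; standard: the preponderance of the evidence (weight is at least 51).
    (c): 51 ≥ 51 [met]
  Stage I.2 carried; the final stage is satisfied.
Every stage carried; the operator prevails on this issue.
— Issue II —
Stage II.1 — burden on subscriber; standard: a heightened civil standard (weight exceeds 74).
    (d): 78 > 74 [met]
  Stage II.1 carried; the burden shifts to the operator.
Stage II.2 — burden on operator; standard: a heightened civil standard (weight exceeds 74).
    (e): 72 ≤ 74 [not met]
    (f): 79 − 10 = 69 ≤ 74 [not met]
  The operator does not carry Stage II.2.
So the subscriber prevails on this issue.
— Issue III —
At Stage III.1 the subscriber must meet a clear and cogent showing (weight exceeds 70): on (g) the weight is 76, which does exceed 70, so (g) meets the standard.
  All elements met. The subscriber retains the burden for Stage III.2.
At Stage III.2 the subscriber must meet a scintilla of evidence (weight is at least 9): on (h) the weight is 62 less the opposing 45 gives net 17, ≥ 9, so (h) meets the standard.
  All elements met at the final stage.
All stages carried — the subscriber prevails on this issue.
Per-issue: Issue I → operator; Issue II → subscriber; Issue III → subscriber. The subscriber must prevail on every issue; overall, the operator prevails.

operator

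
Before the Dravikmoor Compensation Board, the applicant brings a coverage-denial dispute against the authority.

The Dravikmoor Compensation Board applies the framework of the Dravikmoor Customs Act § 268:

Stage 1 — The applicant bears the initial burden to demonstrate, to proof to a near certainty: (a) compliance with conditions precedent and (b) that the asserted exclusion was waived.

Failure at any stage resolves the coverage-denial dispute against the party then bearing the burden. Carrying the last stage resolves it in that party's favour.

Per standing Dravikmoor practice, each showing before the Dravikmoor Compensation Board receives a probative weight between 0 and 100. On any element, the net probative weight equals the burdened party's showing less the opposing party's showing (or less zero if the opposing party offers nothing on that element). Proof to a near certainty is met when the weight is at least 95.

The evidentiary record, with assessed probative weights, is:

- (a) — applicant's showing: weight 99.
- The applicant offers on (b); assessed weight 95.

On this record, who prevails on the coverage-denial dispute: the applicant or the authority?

Stage 1 (applicant, proof to a near certainty, weight is at least 95): (a) 99 ≥ 95 — meets; (b) 95 ≥ 95 — meets.
  Stage 1 carried; the final stage is satisfied.
With every stage satisfied, the applicant prevails.

applicant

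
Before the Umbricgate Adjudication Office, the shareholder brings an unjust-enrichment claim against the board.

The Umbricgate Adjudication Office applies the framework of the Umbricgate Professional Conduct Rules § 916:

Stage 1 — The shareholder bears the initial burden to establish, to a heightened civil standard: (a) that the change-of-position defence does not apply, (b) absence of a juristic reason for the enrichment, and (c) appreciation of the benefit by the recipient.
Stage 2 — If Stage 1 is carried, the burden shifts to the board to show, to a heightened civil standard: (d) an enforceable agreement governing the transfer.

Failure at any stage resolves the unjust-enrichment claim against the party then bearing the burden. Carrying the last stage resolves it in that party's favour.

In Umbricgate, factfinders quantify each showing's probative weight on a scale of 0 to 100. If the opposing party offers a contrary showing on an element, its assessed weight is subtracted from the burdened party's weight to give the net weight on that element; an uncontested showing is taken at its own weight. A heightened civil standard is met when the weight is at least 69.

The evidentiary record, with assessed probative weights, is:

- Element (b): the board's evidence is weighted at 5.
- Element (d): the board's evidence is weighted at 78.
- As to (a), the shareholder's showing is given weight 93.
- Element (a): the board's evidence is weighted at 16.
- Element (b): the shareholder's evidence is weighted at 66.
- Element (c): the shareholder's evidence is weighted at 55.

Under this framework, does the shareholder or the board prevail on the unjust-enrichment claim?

At Stage 1 the shareholder must meet a heightened civil standard (weight is at least 69): on (a) the weight is 93 less the opposing 16 gives net 77, ≥ 69, so (a) meets the standard; on (b) the weight is 66 less the opposing 5 gives net 61, < 69, so (b) does not meet the standard; on (c) the weight is 55, which does not reach 69, so (c) does not meet the standard.
  Not every element is met, so the shareholder fails to carry Stage 1.
So the board prevails.

board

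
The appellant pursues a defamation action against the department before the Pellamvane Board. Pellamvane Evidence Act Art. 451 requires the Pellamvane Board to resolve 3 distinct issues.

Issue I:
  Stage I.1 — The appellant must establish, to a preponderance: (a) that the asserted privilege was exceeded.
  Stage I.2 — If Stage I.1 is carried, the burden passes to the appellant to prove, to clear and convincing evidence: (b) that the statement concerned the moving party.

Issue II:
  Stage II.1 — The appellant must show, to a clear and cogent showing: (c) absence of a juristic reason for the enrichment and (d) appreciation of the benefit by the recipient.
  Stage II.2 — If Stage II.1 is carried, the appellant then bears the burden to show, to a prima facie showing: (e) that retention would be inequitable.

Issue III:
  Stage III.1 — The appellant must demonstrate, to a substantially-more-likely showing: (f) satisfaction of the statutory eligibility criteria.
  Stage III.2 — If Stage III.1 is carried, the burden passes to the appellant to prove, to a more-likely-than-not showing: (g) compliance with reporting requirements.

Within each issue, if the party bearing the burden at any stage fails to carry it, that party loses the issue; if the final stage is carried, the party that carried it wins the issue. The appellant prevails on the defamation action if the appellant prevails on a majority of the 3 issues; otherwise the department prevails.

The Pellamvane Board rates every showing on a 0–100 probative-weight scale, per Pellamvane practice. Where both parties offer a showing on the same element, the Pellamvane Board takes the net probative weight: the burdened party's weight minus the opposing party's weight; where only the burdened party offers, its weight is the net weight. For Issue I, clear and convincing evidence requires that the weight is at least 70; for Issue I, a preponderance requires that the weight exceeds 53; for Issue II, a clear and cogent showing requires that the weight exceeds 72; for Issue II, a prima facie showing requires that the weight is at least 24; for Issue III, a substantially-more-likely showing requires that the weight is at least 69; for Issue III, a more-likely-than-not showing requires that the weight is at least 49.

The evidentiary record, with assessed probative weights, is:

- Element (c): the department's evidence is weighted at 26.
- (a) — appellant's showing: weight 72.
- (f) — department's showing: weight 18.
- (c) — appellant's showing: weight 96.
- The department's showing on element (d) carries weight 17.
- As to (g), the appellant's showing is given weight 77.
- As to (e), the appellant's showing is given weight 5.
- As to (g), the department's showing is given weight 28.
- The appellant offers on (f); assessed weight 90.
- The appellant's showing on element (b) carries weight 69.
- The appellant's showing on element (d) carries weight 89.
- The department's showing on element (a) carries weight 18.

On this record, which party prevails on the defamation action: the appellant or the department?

department

— Issue I —
Stage I.1 (appellant, a preponderance, weight exceeds 53): (a) net 72−18=54 > 53 — meets.
  All elements met. The appellant retains the burden for Stage I.2.
Stage I.2 (appellant, clear and convincing evidence, weight is at least 70): (b) 69 < 70 — fails.
  Not every element is met, so the appellant fails to carry Stage I.2.
So the department prevails on this issue.
— Issue II —
Stage II.1 — burden on appellant; standard: a clear and cogent showing (weight exceeds 72).
    (c): 96 − 26 = 70 ≤ 72 [not met]
    (d): 89 − 17 = 72 ≤ 72 [not met]
  Not every element is met, so the appellant fails to carry Stage II.1.
The department prevails on this issue.
— Issue III —
Stage III.1 (appellant, a substantially-more-likely showing, weight is at least 69): (f) net 90−18=72 ≥ 69 — meets.
  All elements met. The appellant retains the burden for Stage III.2.
Stage III.2 (appellant, a more-likely-than-not showing, weight is at least 49): (g) net 77−28=49 ≥ 49 — meets.
  The appellant carries the last stage.
All stages carried — the appellant prevails on this issue.
Per-issue: Issue I → department; Issue II → department; Issue III → appellant. The appellant must prevail on a majority of issues; overall, the department prevails.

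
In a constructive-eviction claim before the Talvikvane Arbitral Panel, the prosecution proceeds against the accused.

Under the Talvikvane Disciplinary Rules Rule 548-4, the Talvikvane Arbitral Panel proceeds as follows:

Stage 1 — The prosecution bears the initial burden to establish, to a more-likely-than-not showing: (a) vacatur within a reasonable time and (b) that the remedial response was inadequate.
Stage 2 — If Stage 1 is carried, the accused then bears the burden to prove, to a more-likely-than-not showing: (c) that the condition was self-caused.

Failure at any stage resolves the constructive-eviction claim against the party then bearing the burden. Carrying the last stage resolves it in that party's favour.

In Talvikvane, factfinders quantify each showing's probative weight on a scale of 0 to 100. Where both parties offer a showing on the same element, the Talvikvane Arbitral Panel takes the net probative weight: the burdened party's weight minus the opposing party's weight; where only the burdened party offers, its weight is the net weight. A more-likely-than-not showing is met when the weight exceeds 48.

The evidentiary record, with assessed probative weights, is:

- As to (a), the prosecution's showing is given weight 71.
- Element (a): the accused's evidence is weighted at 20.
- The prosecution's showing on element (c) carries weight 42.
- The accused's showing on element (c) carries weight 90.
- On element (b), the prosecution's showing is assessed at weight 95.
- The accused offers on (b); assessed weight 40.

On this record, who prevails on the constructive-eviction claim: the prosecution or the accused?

prosecution

Stage 1 — burden on prosecution; standard: a more-likely-than-not showing (weight exceeds 48).
    (a): 71 − 20 = 51 > 48 [met]
    (b): 95 − 40 = 55 > 48 [met]
  Stage 1 carried; the burden shifts to the accused.
Stage 2 — burden on accused; standard: a more-likely-than-not showing (weight exceeds 48).
    (c): 90 − 42 = 48 ≤ 48 [not met]
  Stage 2 not carried; the accused fails its burden.
The analysis ends at Stage 2; the prosecution prevails.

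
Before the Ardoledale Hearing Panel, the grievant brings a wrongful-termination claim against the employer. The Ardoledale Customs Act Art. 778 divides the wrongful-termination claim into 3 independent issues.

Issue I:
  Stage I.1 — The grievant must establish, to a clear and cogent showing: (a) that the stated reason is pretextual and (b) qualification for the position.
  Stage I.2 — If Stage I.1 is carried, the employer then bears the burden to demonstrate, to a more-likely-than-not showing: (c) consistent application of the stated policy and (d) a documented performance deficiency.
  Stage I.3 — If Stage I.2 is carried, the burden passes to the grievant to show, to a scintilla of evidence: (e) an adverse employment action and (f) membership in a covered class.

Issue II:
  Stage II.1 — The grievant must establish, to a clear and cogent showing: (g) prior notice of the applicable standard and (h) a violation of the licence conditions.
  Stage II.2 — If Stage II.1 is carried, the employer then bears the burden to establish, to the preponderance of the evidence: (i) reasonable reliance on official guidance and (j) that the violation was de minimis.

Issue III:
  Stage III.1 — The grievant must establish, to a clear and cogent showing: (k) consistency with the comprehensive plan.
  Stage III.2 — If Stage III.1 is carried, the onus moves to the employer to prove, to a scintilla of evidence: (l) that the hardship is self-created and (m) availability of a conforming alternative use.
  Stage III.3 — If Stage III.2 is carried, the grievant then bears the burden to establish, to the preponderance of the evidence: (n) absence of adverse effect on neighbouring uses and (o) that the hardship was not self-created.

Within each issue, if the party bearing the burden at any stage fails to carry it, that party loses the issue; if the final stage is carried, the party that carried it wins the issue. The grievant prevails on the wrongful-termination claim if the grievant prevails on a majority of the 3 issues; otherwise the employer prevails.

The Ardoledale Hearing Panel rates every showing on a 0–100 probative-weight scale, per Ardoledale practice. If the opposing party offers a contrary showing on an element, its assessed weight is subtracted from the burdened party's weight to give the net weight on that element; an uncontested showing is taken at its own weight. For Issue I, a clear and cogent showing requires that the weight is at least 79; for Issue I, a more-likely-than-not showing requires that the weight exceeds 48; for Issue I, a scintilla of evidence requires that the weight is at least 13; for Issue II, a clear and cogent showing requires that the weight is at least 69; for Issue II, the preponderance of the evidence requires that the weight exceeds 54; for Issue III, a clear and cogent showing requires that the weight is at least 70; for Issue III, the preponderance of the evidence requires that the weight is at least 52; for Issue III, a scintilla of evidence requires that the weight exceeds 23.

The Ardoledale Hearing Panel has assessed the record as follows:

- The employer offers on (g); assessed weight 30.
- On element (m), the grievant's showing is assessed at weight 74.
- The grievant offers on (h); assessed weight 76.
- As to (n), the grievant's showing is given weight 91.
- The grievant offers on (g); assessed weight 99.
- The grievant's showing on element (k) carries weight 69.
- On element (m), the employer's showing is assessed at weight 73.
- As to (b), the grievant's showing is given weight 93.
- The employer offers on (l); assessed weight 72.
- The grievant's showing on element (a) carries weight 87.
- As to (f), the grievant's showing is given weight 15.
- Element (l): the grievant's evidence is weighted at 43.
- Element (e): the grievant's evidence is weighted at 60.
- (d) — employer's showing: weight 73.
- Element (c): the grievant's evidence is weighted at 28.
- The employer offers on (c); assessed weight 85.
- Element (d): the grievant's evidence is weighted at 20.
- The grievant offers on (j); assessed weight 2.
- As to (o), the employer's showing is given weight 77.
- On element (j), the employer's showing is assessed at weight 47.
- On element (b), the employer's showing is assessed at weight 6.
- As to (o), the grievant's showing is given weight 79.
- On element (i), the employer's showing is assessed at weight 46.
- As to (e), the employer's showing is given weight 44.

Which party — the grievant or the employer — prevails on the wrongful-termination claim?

grievant

— Issue I —
Stage I.1 — burden on grievant; standard: a clear and cogent showing (weight is at least 79).
    (a): 87 ≥ 79 [met]
    (b): 93 − 6 = 87 ≥ 79 [met]
  The grievant carries Stage I.1; the employer now bears the burden.
Stage I.2 — burden on employer; standard: a more-likely-than-not showing (weight exceeds 48).
    (c): 85 − 28 = 57 > 48 [met]
    (d): 73 − 20 = 53 > 48 [met]
  All elements met. The burden passes to the grievant.
Stage I.3 — burden on grievant; standard: a scintilla of evidence (weight is at least 13).
    (e): 60 − 44 = 16 ≥ 13 [met]
    (f): 15 ≥ 13 [met]
  All elements met at the final stage.
Every stage carried; the grievant prevails on this issue.
— Issue II —
At Stage II.1 the grievant must meet a clear and cogent showing (weight is at least 69): on (g) the weight is 99 less the opposing 30 gives net 69, which does reach 69, so (g) meets the standard; on (h) the weight is 76, which does reach 69, so (h) meets the standard.
  All elements met. The burden passes to the employer.
At Stage II.2 the employer must meet the preponderance of the evidence (weight exceeds 54): on (i) the weight is 46, which does not exceed 54, so (i) does not meet the standard; on (j) the weight is 47 less the opposing 2 gives net 45, which does not exceed 54, so (j) does not meet the standard.
  Not every element is met, so the employer fails to carry Stage II.2.
The grievant prevails on this issue.
— Issue III —
Stage III.1 (grievant, a clear and cogent showing, weight is at least 70): (k) 69 < 70 — fails.
  Not every element is met, so the grievant fails to carry Stage III.1.
The employer prevails on this issue.
Per-issue: Issue I → grievant; Issue II → grievant; Issue III → employer. The grievant must prevail on a majority of issues; overall, the grievant prevails.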